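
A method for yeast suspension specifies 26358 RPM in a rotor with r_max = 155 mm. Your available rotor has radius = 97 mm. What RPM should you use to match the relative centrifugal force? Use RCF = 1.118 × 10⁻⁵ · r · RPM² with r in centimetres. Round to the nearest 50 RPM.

Original rotor: r = 155 mm = 15.5 cm
RCF = 1.118 × 10⁻⁵ × r × N²
RCF_original = 1.118 × 10⁻⁵ × 15.5 × (26358)² = 1.118 × 10⁻⁵ × 15.5 × 694,744,164 ≈ 120,392.2 × g
Your rotor: r = 97 mm = 9.7 cm
120,392.2 = 1.118 × 10⁻⁵ × 9.7 × N²
N² = 120,392.2 / (10.8446 × 10⁻⁵) = 1,110,158,051
N ≈ √1,110,158,051 ≈ 33,319.0

≈ 33300 RPM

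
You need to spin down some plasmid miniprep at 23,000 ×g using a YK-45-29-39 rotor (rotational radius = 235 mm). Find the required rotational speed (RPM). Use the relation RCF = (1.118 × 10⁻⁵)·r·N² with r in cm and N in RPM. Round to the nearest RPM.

r = 235 mm = 23.5 cm
RCF = 1.118 × 10⁻⁵ × r × N²
23,000 = 1.118 × 10⁻⁵ × 23.5 × N²
N² = 23,000 / (26.273 × 10⁻⁵) = 87,542,344
N ≈ √87,542,344 ≈ 9,356.4

9356 RPM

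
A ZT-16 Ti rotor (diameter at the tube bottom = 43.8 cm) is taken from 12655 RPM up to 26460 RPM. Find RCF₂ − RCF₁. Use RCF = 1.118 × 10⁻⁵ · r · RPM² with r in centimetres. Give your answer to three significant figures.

r = 43.8 / 2 = 21.9 cm
RCF₁ = 1.118 × 10⁻⁵ × 21.9 × (12655)² = 1.118 × 10⁻⁵ × 21.9 × 160,149,025 ≈ 39,211.2 × g
RCF₂ = 1.118 × 10⁻⁵ × 21.9 × (26460)² = 1.118 × 10⁻⁵ × 21.9 × 700,131,600 ≈ 171,421.6 × g
Increase = 171,421.6 − 39,211.2 = 132,210.4

132000 x g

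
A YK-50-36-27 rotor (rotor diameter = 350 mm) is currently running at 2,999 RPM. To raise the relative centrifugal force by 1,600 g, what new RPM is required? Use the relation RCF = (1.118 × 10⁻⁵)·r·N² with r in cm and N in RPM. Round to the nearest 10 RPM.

4140 RPM

r = 350 mm / 2 = 175 mm = 17.5 cm
Current RCF = 1.118 × 10⁻⁵ × 17.5 × (2999)² = 1.118 × 10⁻⁵ × 17.5 × 8,994,001 ≈ 1,759.7 × g
Target RCF = 1,759.7 + 1,600 = 3,359.7 × g
N² = 3,359.7 / (19.565 × 10⁻⁵) = 17,171,991
N ≈ √17,171,991 ≈ 4,143.9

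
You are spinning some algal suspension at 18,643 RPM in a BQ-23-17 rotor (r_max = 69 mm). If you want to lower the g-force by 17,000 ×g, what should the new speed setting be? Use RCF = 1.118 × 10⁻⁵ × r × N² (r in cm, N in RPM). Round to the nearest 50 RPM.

r = 69 mm = 6.9 cm
Current RCF = 1.118 × 10⁻⁵ × 6.9 × (18643)² = 1.118 × 10⁻⁵ × 6.9 × 347,561,449 ≈ 26,811.6 × g
Target RCF = 26,811.6 − 17,000 = 9,811.6 × g
N² = 9,811.6 / (7.7142 × 10⁻⁵) = 127,188,821
N ≈ √127,188,821 ≈ 11,277.8

≈ 11300 RPM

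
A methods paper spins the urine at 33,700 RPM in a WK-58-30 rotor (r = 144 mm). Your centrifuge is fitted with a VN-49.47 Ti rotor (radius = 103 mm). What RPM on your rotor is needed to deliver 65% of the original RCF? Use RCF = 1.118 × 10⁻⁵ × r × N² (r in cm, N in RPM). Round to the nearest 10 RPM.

Original rotor: r = 144 mm = 14.4 cm
RCF_original = 1.118 × 10⁻⁵ × 14.4 × (33700)² = 1.118 × 10⁻⁵ × 14.4 × 1,135,690,000 ≈ 182,837 × g
Target RCF = 0.65 × 182,837 ≈ 118,844.1 × g
Your rotor: r = 103 mm = 10.3 cm
118,844.1 = 1.118 × 10⁻⁵ × 10.3 × N²
N² = 118,844.1 / (11.5154 × 10⁻⁵) = 1,032,044,914
N ≈ √1,032,044,914 ≈ 32,125.5

32130 RPM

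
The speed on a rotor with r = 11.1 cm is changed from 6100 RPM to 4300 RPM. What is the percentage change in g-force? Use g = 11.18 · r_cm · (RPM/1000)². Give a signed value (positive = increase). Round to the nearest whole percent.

-50%

RCF ∝ N², so the ratio is (4300/6100)² = (0.704918)² = 0.4969.
Change = 0.4969 − 1 = -0.5031 → -50.3%.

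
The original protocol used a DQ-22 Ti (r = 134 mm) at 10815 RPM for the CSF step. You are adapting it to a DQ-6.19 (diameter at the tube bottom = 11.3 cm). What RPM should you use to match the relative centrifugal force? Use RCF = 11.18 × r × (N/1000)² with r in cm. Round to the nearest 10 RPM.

16660 RPM

Original rotor: r = 134 mm = 13.4 cm
RCF = 11.18 × r × (N/1000)²
RCF_original = 11.18 × 13.4 × (10.815)² = 11.18 × 13.4 × 116.964225 ≈ 17,522.6 × g
Your rotor: r = 11.3 / 2 = 5.65 cm
17,522.6 = 11.18 × 5.65 × (N/1000)²
(N/1000)² = 17,522.6 / 63.167 = 277.4012
N = 1000 × √277.4012 ≈ 16,655.4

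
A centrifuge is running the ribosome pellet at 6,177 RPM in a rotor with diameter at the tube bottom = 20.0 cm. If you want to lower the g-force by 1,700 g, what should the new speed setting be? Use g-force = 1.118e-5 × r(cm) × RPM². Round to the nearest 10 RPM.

N₂ ≈ 4790 RPM

r = 20.0 / 2 = 10 cm
Current RCF = 1.118 × 10⁻⁵ × 10 × (6177)² = 1.118 × 10⁻⁵ × 10 × 38,155,329 ≈ 4,265.8 × g
Target RCF = 4,265.8 − 1,700 = 2,565.8 × g
N² = 2,565.8 / (11.18 × 10⁻⁵) = 22,949,911
N ≈ √22,949,911 ≈ 4,790.6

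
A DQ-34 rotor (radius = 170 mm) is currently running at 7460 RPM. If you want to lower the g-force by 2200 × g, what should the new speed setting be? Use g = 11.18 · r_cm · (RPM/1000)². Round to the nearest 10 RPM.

6640 RPM

r = 170 mm = 17.0 cm
Current RCF = 11.18 × 17 × (7.46)² = 11.18 × 17 × 55.6516 ≈ 10,577.1 × g
Target RCF = 10,577.1 − 2,200 = 8,377.1 × g
(N/1000)² = 8,377.1 / 190.06 = 44.07608
N = 1000 × √44.07608 ≈ 6,639.0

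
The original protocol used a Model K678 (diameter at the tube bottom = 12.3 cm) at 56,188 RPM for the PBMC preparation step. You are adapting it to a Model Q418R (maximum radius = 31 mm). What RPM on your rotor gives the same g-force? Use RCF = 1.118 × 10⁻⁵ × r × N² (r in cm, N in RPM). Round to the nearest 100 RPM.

Original rotor: r = 12.3 / 2 = 6.15 cm
RCF_original = 1.118 × 10⁻⁵ × 6.15 × (56188)² = 1.118 × 10⁻⁵ × 6.15 × 3,157,091,344 ≈ 217,072.1 × g
Your rotor: r = 31 mm = 3.1 cm
217,072.1 = 1.118 × 10⁻⁵ × 3.1 × N²
N² = 217,072.1 / (3.4658 × 10⁻⁵) = 6,263,261,008
N ≈ √6,263,261,008 ≈ 79,140.8

≈ 79100 RPM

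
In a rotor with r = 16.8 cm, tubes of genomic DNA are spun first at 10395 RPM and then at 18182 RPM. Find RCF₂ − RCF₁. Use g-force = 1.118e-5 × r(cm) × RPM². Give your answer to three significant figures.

RCF₁ = 1.118 × 10⁻⁵ × 16.8 × (10395)² = 1.118 × 10⁻⁵ × 16.8 × 108,056,025 ≈ 20,295.5 × g
RCF₂ = 1.118 × 10⁻⁵ × 16.8 × (18182)² = 1.118 × 10⁻⁵ × 16.8 × 330,585,124 ≈ 62,091.8 × g
Increase = 62,091.8 − 20,295.5 = 41,796.3

41800 x g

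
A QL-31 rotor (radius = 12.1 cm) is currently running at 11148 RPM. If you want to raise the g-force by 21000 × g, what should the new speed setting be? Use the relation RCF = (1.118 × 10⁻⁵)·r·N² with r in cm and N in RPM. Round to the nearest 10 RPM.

≈ 16720 RPM

Current RCF = 1.118 × 10⁻⁵ × 12.1 × (11148)² = 1.118 × 10⁻⁵ × 12.1 × 124,277,904 ≈ 16,812.1 × g
Target RCF = 16,812.1 + 21,000 = 37,812.1 × g
N² = 37,812.1 / (13.5278 × 10⁻⁵) = 279,514,038
N ≈ √279,514,038 ≈ 16,718.7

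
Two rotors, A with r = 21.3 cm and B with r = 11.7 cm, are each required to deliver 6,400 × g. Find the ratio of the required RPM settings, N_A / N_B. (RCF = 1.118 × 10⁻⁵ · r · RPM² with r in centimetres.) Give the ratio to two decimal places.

0.74

At fixed RCF, N ∝ 1/√r, so N_A/N_B = √(r_B/r_A) = √(11.7/21.3) = √0.549296 = 0.7411.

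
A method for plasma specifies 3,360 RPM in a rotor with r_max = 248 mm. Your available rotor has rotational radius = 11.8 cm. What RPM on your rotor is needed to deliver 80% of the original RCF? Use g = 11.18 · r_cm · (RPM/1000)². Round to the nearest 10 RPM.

Original rotor: r = 248 mm = 24.8 cm
RCF_original = 11.18 × 24.8 × (3.36)² = 11.18 × 24.8 × 11.2896 ≈ 3,130.2 × g
Target RCF = 0.8 × 3,130.2 ≈ 2,504.2 × g
2,504.2 = 11.18 × 11.8 × (N/1000)²
(N/1000)² = 2,504.2 / 131.924 = 18.98214
N = 1000 × √18.98214 ≈ 4,356.8

≈ 4360 RPM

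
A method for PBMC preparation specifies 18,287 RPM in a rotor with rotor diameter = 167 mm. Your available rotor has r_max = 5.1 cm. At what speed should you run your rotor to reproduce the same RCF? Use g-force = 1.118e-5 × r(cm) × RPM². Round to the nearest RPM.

Original rotor: r = 167 mm / 2 = 83.5 mm = 8.35 cm
RCF_original = 1.118 × 10⁻⁵ × 8.35 × (18287)² = 1.118 × 10⁻⁵ × 8.35 × 334,414,369 ≈ 31,218.6 × g
31,218.6 = 1.118 × 10⁻⁵ × 5.1 × N²
N² = 31,218.6 / (5.7018 × 10⁻⁵) = 547,521,835
N ≈ √547,521,835 ≈ 23,399.2

23399 RPM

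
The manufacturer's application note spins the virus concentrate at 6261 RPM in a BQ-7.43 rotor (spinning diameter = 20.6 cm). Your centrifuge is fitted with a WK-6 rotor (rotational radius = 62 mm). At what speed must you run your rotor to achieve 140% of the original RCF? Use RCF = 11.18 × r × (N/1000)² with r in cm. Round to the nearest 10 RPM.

9550 RPM

Original rotor: r = 20.6 / 2 = 10.3 cm
RCF_original = 11.18 × 10.3 × (6.261)² = 11.18 × 10.3 × 39.200121 ≈ 4,514.1 × g
Target RCF = 1.4 × 4,514.1 ≈ 6,319.7 × g
Your rotor: r = 62 mm = 6.2 cm
6,319.7 = 11.18 × 6.2 × (N/1000)²
(N/1000)² = 6,319.7 / 69.316 = 91.17231
N = 1000 × √91.17231 ≈ 9,548.4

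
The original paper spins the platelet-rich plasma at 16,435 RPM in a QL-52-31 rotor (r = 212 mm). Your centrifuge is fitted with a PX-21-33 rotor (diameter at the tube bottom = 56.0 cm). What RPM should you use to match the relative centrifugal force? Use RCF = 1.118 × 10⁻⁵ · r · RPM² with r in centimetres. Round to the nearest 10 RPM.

14300 RPM

Original rotor: r = 212 mm = 21.2 cm
RCF = 1.118 × 10⁻⁵ × r × N²
RCF_original = 1.118 × 10⁻⁵ × 21.2 × (16435)² = 1.118 × 10⁻⁵ × 21.2 × 270,109,225 ≈ 64,020.2 × g
Your rotor: r = 56.0 / 2 = 28 cm
64,020.2 = 1.118 × 10⁻⁵ × 28 × N²
N² = 64,020.2 / (31.304 × 10⁻⁵) = 204,511,245
N ≈ √204,511,245 ≈ 14,300.7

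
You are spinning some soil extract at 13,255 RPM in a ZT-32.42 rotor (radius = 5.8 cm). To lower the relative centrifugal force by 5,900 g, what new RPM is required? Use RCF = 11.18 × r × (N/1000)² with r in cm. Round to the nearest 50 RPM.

Current RCF = 11.18 × 5.8 × (13.255)² = 11.18 × 5.8 × 175.695025 ≈ 11,392.8 × g
Target RCF = 11,392.8 − 5,900 = 5,492.8 × g
(N/1000)² = 5,492.8 / 64.844 = 84.70791
N = 1000 × √84.70791 ≈ 9,203.7

N₂ ≈ 9200 RPM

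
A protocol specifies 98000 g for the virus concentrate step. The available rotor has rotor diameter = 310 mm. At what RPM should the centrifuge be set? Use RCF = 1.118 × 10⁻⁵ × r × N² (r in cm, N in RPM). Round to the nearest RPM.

r = 310 mm / 2 = 155 mm = 15.5 cm
RCF = 1.118 × 10⁻⁵ × r × N²
98,000 = 1.118 × 10⁻⁵ × 15.5 × N²
N² = 98,000 / (17.329 × 10⁻⁵) = 565,525,997
N ≈ √565,525,997 ≈ 23,780.8

≈ 23781 RPM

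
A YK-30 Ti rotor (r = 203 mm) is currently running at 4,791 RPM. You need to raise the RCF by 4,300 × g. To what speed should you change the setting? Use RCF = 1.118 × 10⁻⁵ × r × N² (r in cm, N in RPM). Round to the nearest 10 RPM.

r = 203 mm = 20.3 cm
Current RCF = 1.118 × 10⁻⁵ × 20.3 × (4791)² = 1.118 × 10⁻⁵ × 20.3 × 22,953,681 ≈ 5,209.4 × g
Target RCF = 5,209.4 + 4,300 = 9,509.4 × g
N² = 9,509.4 / (22.6954 × 10⁻⁵) = 41,900,121
N ≈ √41,900,121 ≈ 6,473.0

≈ 6470 RPM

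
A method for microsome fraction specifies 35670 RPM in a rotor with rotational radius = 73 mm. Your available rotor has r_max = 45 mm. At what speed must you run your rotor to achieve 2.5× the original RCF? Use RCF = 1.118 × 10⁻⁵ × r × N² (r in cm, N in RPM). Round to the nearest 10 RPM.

71830 RPM

Original rotor: r = 73 mm = 7.3 cm
RCF_original = 1.118 × 10⁻⁵ × 7.3 × (35670)² = 1.118 × 10⁻⁵ × 7.3 × 1,272,348,900 ≈ 103,841.5 × g
Target RCF = 2.5 × 103,841.5 ≈ 259,603.8 × g
Your rotor: r = 45 mm = 4.5 cm
259,603.8 = 1.118 × 10⁻⁵ × 4.5 × N²
N² = 259,603.8 / (5.031 × 10⁻⁵) = 5,160,083,482
N ≈ √5,160,083,482 ≈ 71,833.7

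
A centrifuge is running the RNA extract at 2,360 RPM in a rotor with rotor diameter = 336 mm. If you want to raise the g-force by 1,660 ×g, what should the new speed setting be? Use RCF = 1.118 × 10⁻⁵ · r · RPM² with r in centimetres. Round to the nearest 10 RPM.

r = 336 mm / 2 = 168 mm = 16.8 cm
Current RCF = 1.118 × 10⁻⁵ × 16.8 × (2360)² = 1.118 × 10⁻⁵ × 16.8 × 5,569,600 ≈ 1,046.1 × g
Target RCF = 1,046.1 + 1,660 = 2,706.1 × g
N² = 2,706.1 / (18.7824 × 10⁻⁵) = 14,407,637
N ≈ √14,407,637 ≈ 3,795.7

3800 RPM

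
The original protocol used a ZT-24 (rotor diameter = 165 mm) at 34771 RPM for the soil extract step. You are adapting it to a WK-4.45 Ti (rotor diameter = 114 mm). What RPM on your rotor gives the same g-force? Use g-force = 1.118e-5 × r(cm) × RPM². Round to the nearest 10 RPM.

41830 RPM

Original rotor: r = 165 mm / 2 = 82.5 mm = 8.25 cm
RCF = 1.118 × 10⁻⁵ × r × N²
RCF_original = 1.118 × 10⁻⁵ × 8.25 × (34771)² = 1.118 × 10⁻⁵ × 8.25 × 1,209,022,441 ≈ 111,514.2 × g
Your rotor: r = 114 mm / 2 = 57 mm = 5.7 cm
111,514.2 = 1.118 × 10⁻⁵ × 5.7 × N²
N² = 111,514.2 / (6.3726 × 10⁻⁵) = 1,749,901,139
N ≈ √1,749,901,139 ≈ 41,831.8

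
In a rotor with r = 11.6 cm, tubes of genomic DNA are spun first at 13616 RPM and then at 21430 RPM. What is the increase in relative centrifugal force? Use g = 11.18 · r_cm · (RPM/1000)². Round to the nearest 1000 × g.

≈ 36000 × g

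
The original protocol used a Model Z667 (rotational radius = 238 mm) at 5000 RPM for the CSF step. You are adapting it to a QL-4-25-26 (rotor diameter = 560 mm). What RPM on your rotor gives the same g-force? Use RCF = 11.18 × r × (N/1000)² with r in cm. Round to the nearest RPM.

Original rotor: r = 238 mm = 23.8 cm
RCF_original = 11.18 × 23.8 × (5)² = 11.18 × 23.8 × 25 ≈ 6,652.1 × g
Your rotor: r = 560 mm / 2 = 280 mm = 28 cm
6,652.1 = 11.18 × 28 × (N/1000)²
(N/1000)² = 6,652.1 / 313.04 = 21.25
N = 1000 × √21.25 ≈ 4,609.8

4610 RPM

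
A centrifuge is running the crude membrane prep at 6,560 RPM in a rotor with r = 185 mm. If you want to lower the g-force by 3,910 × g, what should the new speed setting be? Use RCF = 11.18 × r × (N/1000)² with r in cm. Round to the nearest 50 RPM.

4900 RPM

r = 185 mm = 18.5 cm
Current RCF = 11.18 × 18.5 × (6.56)² = 11.18 × 18.5 × 43.0336 ≈ 8,900.6 × g
Target RCF = 8,900.6 − 3,910 = 4,990.6 × g
(N/1000)² = 4,990.6 / 206.83 = 24.12899
N = 1000 × √24.12899 ≈ 4,912.1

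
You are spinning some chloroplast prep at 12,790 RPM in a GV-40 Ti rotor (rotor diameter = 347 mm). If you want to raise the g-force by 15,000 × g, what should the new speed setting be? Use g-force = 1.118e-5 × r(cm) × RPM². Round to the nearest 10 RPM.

r = 347 mm / 2 = 173.5 mm = 17.35 cm
Current RCF = 1.118 × 10⁻⁵ × 17.35 × (12790)² = 1.118 × 10⁻⁵ × 17.35 × 163,584,100 ≈ 31,730.9 × g
Target RCF = 31,730.9 + 15,000 = 46,730.9 × g
N² = 46,730.9 / (19.3973 × 10⁻⁵) = 240,914,457
N ≈ √240,914,457 ≈ 15,521.4

≈ 15520 RPM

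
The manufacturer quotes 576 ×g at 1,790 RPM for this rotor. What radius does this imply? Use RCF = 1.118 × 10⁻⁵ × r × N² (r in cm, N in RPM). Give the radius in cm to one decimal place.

576 = 1.118 × 10⁻⁵ × r × (1790)²
r = 576 / (1.118 × 10⁻⁵ × 3,204,100) = 576 / 35.82184 ≈ 16.080 cm

r ≈ 16.1 cm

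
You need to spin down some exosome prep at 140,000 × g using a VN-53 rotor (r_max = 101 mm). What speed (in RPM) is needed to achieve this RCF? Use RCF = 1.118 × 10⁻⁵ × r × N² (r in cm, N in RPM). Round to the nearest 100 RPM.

N ≈ 35200 RPM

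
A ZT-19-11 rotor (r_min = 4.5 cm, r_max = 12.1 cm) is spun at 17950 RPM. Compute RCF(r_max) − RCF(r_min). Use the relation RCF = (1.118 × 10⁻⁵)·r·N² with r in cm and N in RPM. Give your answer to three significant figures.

RCF_max = 1.118 × 10⁻⁵ × 12.1 × (17950)² = 1.118 × 10⁻⁵ × 12.1 × 322,202,500 ≈ 43,586.9 × g
RCF_min = 1.118 × 10⁻⁵ × 4.5 × (17950)² = 1.118 × 10⁻⁵ × 4.5 × 322,202,500 ≈ 16,210 × g
ΔRCF = 43,586.9 − 16,210 = 27,376.9

ΔRCF ≈ 27400 ×g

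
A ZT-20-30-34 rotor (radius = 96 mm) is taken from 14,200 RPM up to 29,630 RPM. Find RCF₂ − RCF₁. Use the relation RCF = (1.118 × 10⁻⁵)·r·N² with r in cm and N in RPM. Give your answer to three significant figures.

72600 g

r = 96 mm = 9.6 cm
RCF₁ = 1.118 × 10⁻⁵ × 9.6 × (14200)² = 1.118 × 10⁻⁵ × 9.6 × 201,640,000 ≈ 21,641.6 × g
RCF₂ = 1.118 × 10⁻⁵ × 9.6 × (29630)² = 1.118 × 10⁻⁵ × 9.6 × 877,936,900 ≈ 94,227.2 × g
Increase = 94,227.2 − 21,641.6 = 72,585.6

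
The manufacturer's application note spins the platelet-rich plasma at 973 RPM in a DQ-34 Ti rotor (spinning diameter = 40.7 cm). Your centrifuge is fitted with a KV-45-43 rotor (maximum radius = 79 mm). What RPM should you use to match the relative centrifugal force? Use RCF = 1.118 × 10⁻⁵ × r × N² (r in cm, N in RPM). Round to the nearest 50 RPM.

Original rotor: r = 40.7 / 2 = 20.35 cm
RCF = 1.118 × 10⁻⁵ × r × N²
RCF_original = 1.118 × 10⁻⁵ × 20.35 × (973)² = 1.118 × 10⁻⁵ × 20.35 × 946,729 ≈ 215.4 × g
Your rotor: r = 79 mm = 7.9 cm
215.4 = 1.118 × 10⁻⁵ × 7.9 × N²
N² = 215.4 / (8.8322 × 10⁻⁵) = 2,438,803
N ≈ √2,438,803 ≈ 1,561.7

1550 RPM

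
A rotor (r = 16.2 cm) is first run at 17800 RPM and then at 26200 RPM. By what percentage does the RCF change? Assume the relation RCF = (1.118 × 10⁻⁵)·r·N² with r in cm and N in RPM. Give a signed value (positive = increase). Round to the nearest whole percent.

RCF ∝ N², so the ratio is (26200/17800)² = (1.471910)² = 2.1665.
Change = 2.1665 − 1 = +1.1665 → +116.7%.

+117%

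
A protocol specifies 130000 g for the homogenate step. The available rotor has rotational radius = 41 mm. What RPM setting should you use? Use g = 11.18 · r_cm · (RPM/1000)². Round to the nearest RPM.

r = 41 mm = 4.1 cm
130,000 = 11.18 × 4.1 × (N/1000)²
(N/1000)² = 130,000 / 45.838 = 2836.075
N = 1000 × √2836.075 ≈ 53,254.8

N ≈ 53255 RPM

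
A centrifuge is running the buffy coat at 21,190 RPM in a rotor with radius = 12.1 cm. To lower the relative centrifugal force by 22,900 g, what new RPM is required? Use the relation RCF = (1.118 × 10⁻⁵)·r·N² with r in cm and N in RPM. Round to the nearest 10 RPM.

N₂ ≈ 16730 RPM

Current RCF = 1.118 × 10⁻⁵ × 12.1 × (21190)² = 1.118 × 10⁻⁵ × 12.1 × 449,016,100 ≈ 60,742 × g
Target RCF = 60,742 − 22,900 = 37,842 × g
N² = 37,842 / (13.5278 × 10⁻⁵) = 279,735,064
N ≈ √279,735,064 ≈ 16,725.3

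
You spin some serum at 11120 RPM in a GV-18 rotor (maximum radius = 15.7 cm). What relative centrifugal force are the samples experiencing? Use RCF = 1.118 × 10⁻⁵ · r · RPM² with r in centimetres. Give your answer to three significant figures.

≈ 21700 g

RCF = 1.118 × 10⁻⁵ × r × N²
RCF = 1.118 × 10⁻⁵ × 15.7 × (11120)² = 1.118 × 10⁻⁵ × 15.7 × 123,654,400 ≈ 21,704.6 × g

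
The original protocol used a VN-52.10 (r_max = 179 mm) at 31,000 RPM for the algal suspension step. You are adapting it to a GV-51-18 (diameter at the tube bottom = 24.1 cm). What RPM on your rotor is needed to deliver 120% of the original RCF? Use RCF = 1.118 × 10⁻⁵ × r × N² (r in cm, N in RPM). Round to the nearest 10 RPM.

41390 RPM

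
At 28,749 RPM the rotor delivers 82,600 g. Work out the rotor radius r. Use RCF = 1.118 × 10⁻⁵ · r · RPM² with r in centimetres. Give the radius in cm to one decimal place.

8.9 cm

82600 = 1.118 × 10⁻⁵ × r × (28749)²
r = 82600 / (1.118 × 10⁻⁵ × 826,505,001) = 82600 / 9240.326 ≈ 8.939 cm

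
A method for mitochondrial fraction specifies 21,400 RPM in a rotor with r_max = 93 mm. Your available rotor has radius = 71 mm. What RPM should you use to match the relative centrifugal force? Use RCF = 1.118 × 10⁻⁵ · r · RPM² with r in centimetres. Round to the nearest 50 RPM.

Original rotor: r = 93 mm = 9.3 cm
RCF = 1.118 × 10⁻⁵ × r × N²
RCF_original = 1.118 × 10⁻⁵ × 9.3 × (21400)² = 1.118 × 10⁻⁵ × 9.3 × 457,960,000 ≈ 47,615.9 × g
Your rotor: r = 71 mm = 7.1 cm
47,615.9 = 1.118 × 10⁻⁵ × 7.1 × N²
N² = 47,615.9 / (7.9378 × 10⁻⁵) = 599,862,682
N ≈ √599,862,682 ≈ 24,492.1

24500 RPM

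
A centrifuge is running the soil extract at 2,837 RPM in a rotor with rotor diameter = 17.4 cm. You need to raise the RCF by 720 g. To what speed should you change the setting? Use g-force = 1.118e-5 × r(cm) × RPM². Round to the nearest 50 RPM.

3950 RPM

r = 17.4 / 2 = 8.7 cm
Current RCF = 1.118 × 10⁻⁵ × 8.7 × (2837)² = 1.118 × 10⁻⁵ × 8.7 × 8,048,569 ≈ 782.9 × g
Target RCF = 782.9 + 720 = 1,502.9 × g
N² = 1,502.9 / (9.7266 × 10⁻⁵) = 15,451,442
N ≈ √15,451,442 ≈ 3,930.8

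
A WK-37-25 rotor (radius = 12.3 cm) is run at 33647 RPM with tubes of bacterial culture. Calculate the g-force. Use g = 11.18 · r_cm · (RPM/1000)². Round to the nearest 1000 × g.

≈ 156000 x g

RCF = 11.18 × 12.3 × (33.647)² = 11.18 × 12.3 × 1,132.120609 ≈ 155,682.4 × g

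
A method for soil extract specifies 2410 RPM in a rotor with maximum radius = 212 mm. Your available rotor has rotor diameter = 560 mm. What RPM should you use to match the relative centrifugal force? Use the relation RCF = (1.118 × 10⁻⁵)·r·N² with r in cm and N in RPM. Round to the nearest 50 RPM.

≈ 2100 RPM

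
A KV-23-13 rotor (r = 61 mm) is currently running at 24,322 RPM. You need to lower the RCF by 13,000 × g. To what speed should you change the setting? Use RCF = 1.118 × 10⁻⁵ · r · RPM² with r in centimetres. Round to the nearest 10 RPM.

N₂ ≈ 20020 RPM

r = 61 mm = 6.1 cm
Current RCF = 1.118 × 10⁻⁵ × 6.1 × (24322)² = 1.118 × 10⁻⁵ × 6.1 × 591,559,684 ≈ 40,343.2 × g
Target RCF = 40,343.2 − 13,000 = 27,343.2 × g
N² = 27,343.2 / (6.8198 × 10⁻⁵) = 400,938,444
N ≈ √400,938,444 ≈ 20,023.4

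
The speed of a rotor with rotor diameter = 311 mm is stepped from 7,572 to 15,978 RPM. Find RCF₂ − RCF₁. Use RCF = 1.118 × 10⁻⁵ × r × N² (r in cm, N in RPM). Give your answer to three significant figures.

≈ 34400 × g

r = 311 mm / 2 = 155.5 mm = 15.55 cm
RCF₁ = 1.118 × 10⁻⁵ × 15.55 × (7572)² = 1.118 × 10⁻⁵ × 15.55 × 57,335,184 ≈ 9,967.7 × g
RCF₂ = 1.118 × 10⁻⁵ × 15.55 × (15978)² = 1.118 × 10⁻⁵ × 15.55 × 255,296,484 ≈ 44,383 × g
Increase = 44,383 − 9,967.7 = 34,415.3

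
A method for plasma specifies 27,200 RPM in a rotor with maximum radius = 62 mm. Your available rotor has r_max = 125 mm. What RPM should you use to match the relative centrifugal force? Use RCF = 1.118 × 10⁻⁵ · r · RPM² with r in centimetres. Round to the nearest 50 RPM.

≈ 19150 RPM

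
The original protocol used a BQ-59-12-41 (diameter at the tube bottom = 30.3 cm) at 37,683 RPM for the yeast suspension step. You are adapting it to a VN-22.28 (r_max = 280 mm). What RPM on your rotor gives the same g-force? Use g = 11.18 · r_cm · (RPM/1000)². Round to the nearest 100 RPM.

Original rotor: r = 30.3 / 2 = 15.15 cm
RCF_original = 11.18 × 15.15 × (37.683)² = 11.18 × 15.15 × 1,420.008489 ≈ 240,516.8 × g
Your rotor: r = 280 mm = 28.0 cm
240,516.8 = 11.18 × 28 × (N/1000)²
(N/1000)² = 240,516.8 / 313.04 = 768.3261
N = 1000 × √768.3261 ≈ 27,718.7

≈ 27700 RPM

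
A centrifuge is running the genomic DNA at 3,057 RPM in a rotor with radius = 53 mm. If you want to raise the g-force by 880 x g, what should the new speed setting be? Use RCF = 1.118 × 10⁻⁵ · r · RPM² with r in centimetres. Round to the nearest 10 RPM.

r = 53 mm = 5.3 cm
Current RCF = 1.118 × 10⁻⁵ × 5.3 × (3057)² = 1.118 × 10⁻⁵ × 5.3 × 9,345,249 ≈ 553.7 × g
Target RCF = 553.7 + 880 = 1,433.7 × g
N² = 1,433.7 / (5.9254 × 10⁻⁵) = 24,195,835
N ≈ √24,195,835 ≈ 4,918.9

4920 RPM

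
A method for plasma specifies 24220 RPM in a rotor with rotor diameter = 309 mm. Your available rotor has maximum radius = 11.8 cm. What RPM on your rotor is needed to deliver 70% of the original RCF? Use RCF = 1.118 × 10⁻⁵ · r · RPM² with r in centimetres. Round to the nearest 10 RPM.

23190 RPM

Original rotor: r = 309 mm / 2 = 154.5 mm = 15.45 cm
RCF = 1.118 × 10⁻⁵ × r × N²
RCF_original = 1.118 × 10⁻⁵ × 15.45 × (24220)² = 1.118 × 10⁻⁵ × 15.45 × 586,608,400 ≈ 101,325.5 × g
Target RCF = 0.7 × 101,325.5 ≈ 70,927.8 × g
70,927.8 = 1.118 × 10⁻⁵ × 11.8 × N²
N² = 70,927.8 / (13.1924 × 10⁻⁵) = 537,641,369
N ≈ √537,641,369 ≈ 23,187.1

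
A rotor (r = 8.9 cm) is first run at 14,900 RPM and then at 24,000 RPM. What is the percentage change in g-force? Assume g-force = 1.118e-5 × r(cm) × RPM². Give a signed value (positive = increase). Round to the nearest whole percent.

RCF ∝ N², so the ratio is (24000/14900)² = (1.610738)² = 2.5945.
Change = 2.5945 − 1 = +1.5945 → +159.4%.

+159%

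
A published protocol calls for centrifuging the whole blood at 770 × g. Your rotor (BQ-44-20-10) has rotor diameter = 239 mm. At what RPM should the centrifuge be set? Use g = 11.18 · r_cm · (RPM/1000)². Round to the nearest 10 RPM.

r = 239 mm / 2 = 119.5 mm = 11.95 cm
RCF = 11.18 × r × (N/1000)²
770 = 11.18 × 11.95 × (N/1000)²
(N/1000)² = 770 / 133.601 = 5.76343
N = 1000 × √5.76343 ≈ 2,400.7

N ≈ 2400 RPM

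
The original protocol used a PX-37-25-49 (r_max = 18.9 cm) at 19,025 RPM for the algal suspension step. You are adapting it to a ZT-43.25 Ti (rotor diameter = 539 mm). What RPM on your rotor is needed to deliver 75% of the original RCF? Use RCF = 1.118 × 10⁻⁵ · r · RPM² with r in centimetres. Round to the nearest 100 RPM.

13800 RPM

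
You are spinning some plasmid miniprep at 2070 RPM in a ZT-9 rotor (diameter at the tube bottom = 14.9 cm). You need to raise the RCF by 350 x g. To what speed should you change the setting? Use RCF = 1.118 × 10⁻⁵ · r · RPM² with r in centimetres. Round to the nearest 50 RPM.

r = 14.9 / 2 = 7.45 cm
Current RCF = 1.118 × 10⁻⁵ × 7.45 × (2070)² = 1.118 × 10⁻⁵ × 7.45 × 4,284,900 ≈ 356.9 × g
Target RCF = 356.9 + 350 = 706.9 × g
N² = 706.9 / (8.3291 × 10⁻⁵) = 8,487,111
N ≈ √8,487,111 ≈ 2,913.3

2900 RPM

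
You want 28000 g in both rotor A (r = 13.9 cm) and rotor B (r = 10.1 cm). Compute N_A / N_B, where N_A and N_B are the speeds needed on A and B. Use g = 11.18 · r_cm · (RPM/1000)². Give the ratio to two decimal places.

0.85

At fixed RCF, N ∝ 1/√r, so N_A/N_B = √(r_B/r_A) = √(10.1/13.9) = √0.726619 = 0.8524.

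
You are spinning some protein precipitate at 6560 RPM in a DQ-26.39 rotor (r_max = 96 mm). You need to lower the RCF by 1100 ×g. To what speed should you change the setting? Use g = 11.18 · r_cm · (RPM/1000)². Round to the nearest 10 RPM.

r = 96 mm = 9.6 cm
Current RCF = 11.18 × 9.6 × (6.56)² = 11.18 × 9.6 × 43.0336 ≈ 4,618.7 × g
Target RCF = 4,618.7 − 1,100 = 3,518.7 × g
(N/1000)² = 3,518.7 / 107.328 = 32.78455
N = 1000 × √32.78455 ≈ 5,725.8

5730 RPM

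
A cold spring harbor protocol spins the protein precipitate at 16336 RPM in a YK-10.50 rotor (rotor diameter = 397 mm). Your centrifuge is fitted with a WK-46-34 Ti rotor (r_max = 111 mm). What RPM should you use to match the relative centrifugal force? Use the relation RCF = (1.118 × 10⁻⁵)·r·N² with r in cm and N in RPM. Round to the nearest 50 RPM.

Original rotor: r = 397 mm / 2 = 198.5 mm = 19.85 cm
RCF = 1.118 × 10⁻⁵ × r × N²
RCF_original = 1.118 × 10⁻⁵ × 19.85 × (16336)² = 1.118 × 10⁻⁵ × 19.85 × 266,864,896 ≈ 59,223.5 × g
Your rotor: r = 111 mm = 11.1 cm
59,223.5 = 1.118 × 10⁻⁵ × 11.1 × N²
N² = 59,223.5 / (12.4098 × 10⁻⁵) = 477,231,704
N ≈ √477,231,704 ≈ 21,845.6

21850 RPM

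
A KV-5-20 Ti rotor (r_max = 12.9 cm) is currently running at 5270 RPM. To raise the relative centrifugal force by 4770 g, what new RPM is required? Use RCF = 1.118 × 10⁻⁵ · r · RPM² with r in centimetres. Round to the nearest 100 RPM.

Current RCF = 1.118 × 10⁻⁵ × 12.9 × (5270)² = 1.118 × 10⁻⁵ × 12.9 × 27,772,900 ≈ 4,005.5 × g
Target RCF = 4,005.5 + 4,770 = 8,775.5 × g
N² = 8,775.5 / (14.4222 × 10⁻⁵) = 60,847,166
N ≈ √60,847,166 ≈ 7,800.5

7800 RPM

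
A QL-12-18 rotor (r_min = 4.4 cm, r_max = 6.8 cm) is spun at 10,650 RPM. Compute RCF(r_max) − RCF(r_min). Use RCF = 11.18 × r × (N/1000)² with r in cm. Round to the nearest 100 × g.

ΔRCF = 11.18 × (r_max − r_min) × (N/1000)² = 11.18 × 2.4 × 113.4225 ≈ 3,043.4

ΔRCF ≈ 3000 g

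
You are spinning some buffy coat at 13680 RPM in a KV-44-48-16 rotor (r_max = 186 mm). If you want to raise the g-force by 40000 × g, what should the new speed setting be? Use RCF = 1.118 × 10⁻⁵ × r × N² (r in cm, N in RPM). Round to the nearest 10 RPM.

19480 RPM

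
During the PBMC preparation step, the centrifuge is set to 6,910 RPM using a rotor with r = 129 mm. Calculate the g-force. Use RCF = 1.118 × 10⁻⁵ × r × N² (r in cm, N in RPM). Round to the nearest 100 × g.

RCF ≈ 6900 x g

r = 129 mm = 12.9 cm
RCF = 1.118 × 10⁻⁵ × r × N²
RCF = 1.118 × 10⁻⁵ × 12.9 × (6910)² = 1.118 × 10⁻⁵ × 12.9 × 47,748,100 ≈ 6,886.3 × g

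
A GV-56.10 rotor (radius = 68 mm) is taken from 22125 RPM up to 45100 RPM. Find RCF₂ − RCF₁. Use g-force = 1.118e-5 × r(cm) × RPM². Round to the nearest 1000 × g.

r = 68 mm = 6.8 cm
RCF₁ = 1.118 × 10⁻⁵ × 6.8 × (22125)² = 1.118 × 10⁻⁵ × 6.8 × 489,515,625 ≈ 37,214.9 × g
RCF₂ = 1.118 × 10⁻⁵ × 6.8 × (45100)² = 1.118 × 10⁻⁵ × 6.8 × 2,034,010,000 ≈ 154,633.6 × g
Increase = 154,633.6 − 37,214.9 = 117,418.7

≈ 117000 × g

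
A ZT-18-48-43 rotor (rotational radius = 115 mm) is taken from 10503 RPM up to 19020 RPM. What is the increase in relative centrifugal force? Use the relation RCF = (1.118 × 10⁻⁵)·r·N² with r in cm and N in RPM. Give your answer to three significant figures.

≈ 32300 g

r = 115 mm = 11.5 cm
RCF₁ = 1.118 × 10⁻⁵ × 11.5 × (10503)² = 1.118 × 10⁻⁵ × 11.5 × 110,313,009 ≈ 14,182.9 × g
RCF₂ = 1.118 × 10⁻⁵ × 11.5 × (19020)² = 1.118 × 10⁻⁵ × 11.5 × 361,760,400 ≈ 46,511.5 × g
Increase = 46,511.5 − 14,182.9 = 32,328.6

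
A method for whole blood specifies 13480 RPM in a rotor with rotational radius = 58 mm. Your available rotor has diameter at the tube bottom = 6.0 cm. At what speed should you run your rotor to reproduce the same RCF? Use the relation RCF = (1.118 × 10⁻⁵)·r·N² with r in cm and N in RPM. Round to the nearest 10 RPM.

≈ 18740 RPM

Original rotor: r = 58 mm = 5.8 cm
RCF_original = 1.118 × 10⁻⁵ × 5.8 × (13480)² = 1.118 × 10⁻⁵ × 5.8 × 181,710,400 ≈ 11,782.8 × g
Your rotor: r = 6.0 / 2 = 3 cm
11,782.8 = 1.118 × 10⁻⁵ × 3 × N²
N² = 11,782.8 / (3.354 × 10⁻⁵) = 351,305,903
N ≈ √351,305,903 ≈ 18,743.2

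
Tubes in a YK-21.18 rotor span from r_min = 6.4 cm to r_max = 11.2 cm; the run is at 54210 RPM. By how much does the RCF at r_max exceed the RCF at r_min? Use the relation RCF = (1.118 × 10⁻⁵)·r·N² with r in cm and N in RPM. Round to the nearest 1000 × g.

ΔRCF = 1.118 × 10⁻⁵ × (r_max − r_min) × N² = 1.118 × 10⁻⁵ × 4.8 × 2,938,724,100 ≈ 157,703.7

ΔRCF ≈ 158000 ×g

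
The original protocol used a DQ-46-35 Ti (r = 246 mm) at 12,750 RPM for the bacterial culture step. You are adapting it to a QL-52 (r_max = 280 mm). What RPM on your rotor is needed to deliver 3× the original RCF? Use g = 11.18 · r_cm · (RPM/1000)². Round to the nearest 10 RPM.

≈ 20700 RPM

Original rotor: r = 246 mm = 24.6 cm
RCF_original = 11.18 × 24.6 × (12.75)² = 11.18 × 24.6 × 162.5625 ≈ 44,709.2 × g
Target RCF = 3 × 44,709.2 ≈ 134,127.6 × g
Your rotor: r = 280 mm = 28.0 cm
134,127.6 = 11.18 × 28 × (N/1000)²
(N/1000)² = 134,127.6 / 313.04 = 428.4679
N = 1000 × √428.4679 ≈ 20,699.5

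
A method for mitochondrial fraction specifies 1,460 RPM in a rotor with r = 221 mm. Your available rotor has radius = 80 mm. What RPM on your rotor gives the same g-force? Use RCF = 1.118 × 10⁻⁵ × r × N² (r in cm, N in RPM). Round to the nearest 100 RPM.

≈ 2400 RPM

Original rotor: r = 221 mm = 22.1 cm
RCF = 1.118 × 10⁻⁵ × r × N²
RCF_original = 1.118 × 10⁻⁵ × 22.1 × (1460)² = 1.118 × 10⁻⁵ × 22.1 × 2,131,600 ≈ 526.7 × g
Your rotor: r = 80 mm = 8.0 cm
526.7 = 1.118 × 10⁻⁵ × 8 × N²
N² = 526.7 / (8.944 × 10⁻⁵) = 5,888,864
N ≈ √5,888,864 ≈ 2,426.7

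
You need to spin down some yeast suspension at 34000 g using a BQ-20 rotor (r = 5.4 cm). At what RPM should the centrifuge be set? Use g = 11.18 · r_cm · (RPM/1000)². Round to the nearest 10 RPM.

RCF = 11.18 × r × (N/1000)²
34,000 = 11.18 × 5.4 × (N/1000)²
(N/1000)² = 34,000 / 60.372 = 563.175
N = 1000 × √563.175 ≈ 23,731.3

23730 RPM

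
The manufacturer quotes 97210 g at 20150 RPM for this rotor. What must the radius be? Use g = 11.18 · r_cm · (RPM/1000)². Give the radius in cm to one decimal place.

r ≈ 21.4 cm

97210 = 11.18 × r × (20.15)²
r = 97210 / (11.18 × 406.0225) = 97210 / 4539.332 ≈ 21.415 cm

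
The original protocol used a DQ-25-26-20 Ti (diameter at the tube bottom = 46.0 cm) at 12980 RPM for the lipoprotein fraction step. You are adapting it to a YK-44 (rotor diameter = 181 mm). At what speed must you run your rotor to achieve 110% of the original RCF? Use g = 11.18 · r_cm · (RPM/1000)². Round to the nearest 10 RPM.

Original rotor: r = 46.0 / 2 = 23 cm
RCF = 11.18 × r × (N/1000)²
RCF_original = 11.18 × 23 × (12.98)² = 11.18 × 23 × 168.4804 ≈ 43,323.1 × g
Target RCF = 1.1 × 43,323.1 ≈ 47,655.4 × g
Your rotor: r = 181 mm / 2 = 90.5 mm = 9.05 cm
47,655.4 = 11.18 × 9.05 × (N/1000)²
(N/1000)² = 47,655.4 / 101.179 = 471.0009
N = 1000 × √471.0009 ≈ 21,702.6

21700 RPM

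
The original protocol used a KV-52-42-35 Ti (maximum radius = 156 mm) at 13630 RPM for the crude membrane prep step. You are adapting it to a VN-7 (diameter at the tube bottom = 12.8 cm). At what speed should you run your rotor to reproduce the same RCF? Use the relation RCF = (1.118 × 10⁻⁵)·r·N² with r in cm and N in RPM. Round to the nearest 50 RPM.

21300 RPM

Original rotor: r = 156 mm = 15.6 cm
RCF_original = 1.118 × 10⁻⁵ × 15.6 × (13630)² = 1.118 × 10⁻⁵ × 15.6 × 185,776,900 ≈ 32,401 × g
Your rotor: r = 12.8 / 2 = 6.4 cm
32,401 = 1.118 × 10⁻⁵ × 6.4 × N²
N² = 32,401 / (7.1552 × 10⁻⁵) = 452,831,507
N ≈ √452,831,507 ≈ 21,279.8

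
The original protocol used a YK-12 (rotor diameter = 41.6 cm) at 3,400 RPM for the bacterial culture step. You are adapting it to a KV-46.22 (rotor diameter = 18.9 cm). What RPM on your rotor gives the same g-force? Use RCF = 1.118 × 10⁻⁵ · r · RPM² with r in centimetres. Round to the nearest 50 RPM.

Original rotor: r = 41.6 / 2 = 20.8 cm
RCF_original = 1.118 × 10⁻⁵ × 20.8 × (3400)² = 1.118 × 10⁻⁵ × 20.8 × 11,560,000 ≈ 2,688.2 × g
Your rotor: r = 18.9 / 2 = 9.45 cm
2,688.2 = 1.118 × 10⁻⁵ × 9.45 × N²
N² = 2,688.2 / (10.5651 × 10⁻⁵) = 25,444,151
N ≈ √25,444,151 ≈ 5,044.2

≈ 5050 RPM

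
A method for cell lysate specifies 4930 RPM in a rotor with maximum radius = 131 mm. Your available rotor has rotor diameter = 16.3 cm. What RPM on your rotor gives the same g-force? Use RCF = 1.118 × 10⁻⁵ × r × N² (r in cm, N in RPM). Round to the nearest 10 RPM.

Original rotor: r = 131 mm = 13.1 cm
RCF_original = 1.118 × 10⁻⁵ × 13.1 × (4930)² = 1.118 × 10⁻⁵ × 13.1 × 24,304,900 ≈ 3,559.6 × g
Your rotor: r = 16.3 / 2 = 8.15 cm
3,559.6 = 1.118 × 10⁻⁵ × 8.15 × N²
N² = 3,559.6 / (9.1117 × 10⁻⁵) = 39,066,255
N ≈ √39,066,255 ≈ 6,250.3

6250 RPM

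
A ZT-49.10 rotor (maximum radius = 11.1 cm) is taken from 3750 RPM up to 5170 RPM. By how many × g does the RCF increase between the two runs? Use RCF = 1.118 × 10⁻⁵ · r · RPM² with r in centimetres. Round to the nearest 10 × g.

RCF₁ = 1.118 × 10⁻⁵ × 11.1 × (3750)² = 1.118 × 10⁻⁵ × 11.1 × 14,062,500 ≈ 1,745.1 × g
RCF₂ = 1.118 × 10⁻⁵ × 11.1 × (5170)² = 1.118 × 10⁻⁵ × 11.1 × 26,728,900 ≈ 3,317 × g
Increase = 3,317 − 1,745.1 = 1,571.9

1570 × g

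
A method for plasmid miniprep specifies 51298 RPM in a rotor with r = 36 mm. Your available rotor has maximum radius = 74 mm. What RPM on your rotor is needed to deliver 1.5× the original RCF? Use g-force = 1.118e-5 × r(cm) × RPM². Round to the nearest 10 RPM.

≈ 43820 RPM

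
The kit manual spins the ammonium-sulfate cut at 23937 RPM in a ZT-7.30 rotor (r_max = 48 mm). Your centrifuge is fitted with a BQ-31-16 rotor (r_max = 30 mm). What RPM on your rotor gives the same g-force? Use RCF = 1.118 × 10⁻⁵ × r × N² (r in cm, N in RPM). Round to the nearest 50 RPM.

30300 RPM

Original rotor: r = 48 mm = 4.8 cm
RCF_original = 1.118 × 10⁻⁵ × 4.8 × (23937)² = 1.118 × 10⁻⁵ × 4.8 × 572,979,969 ≈ 30,748.4 × g
Your rotor: r = 30 mm = 3.0 cm
30,748.4 = 1.118 × 10⁻⁵ × 3 × N²
N² = 30,748.4 / (3.354 × 10⁻⁵) = 916,768,038
N ≈ √916,768,038 ≈ 30,278.2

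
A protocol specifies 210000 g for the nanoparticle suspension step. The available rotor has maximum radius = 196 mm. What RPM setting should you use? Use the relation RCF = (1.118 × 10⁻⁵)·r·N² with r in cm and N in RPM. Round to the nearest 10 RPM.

≈ 30960 RPM

r = 196 mm = 19.6 cm
210,000 = 1.118 × 10⁻⁵ × 19.6 × N²
N² = 210,000 / (21.9128 × 10⁻⁵) = 958,343,982
N ≈ √958,343,982 ≈ 30,957.1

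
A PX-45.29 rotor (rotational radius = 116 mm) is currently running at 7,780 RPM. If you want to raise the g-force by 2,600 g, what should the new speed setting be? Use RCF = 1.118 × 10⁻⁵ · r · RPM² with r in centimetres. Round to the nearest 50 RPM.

r = 116 mm = 11.6 cm
Current RCF = 1.118 × 10⁻⁵ × 11.6 × (7780)² = 1.118 × 10⁻⁵ × 11.6 × 60,528,400 ≈ 7,849.8 × g
Target RCF = 7,849.8 + 2,600 = 10,449.8 × g
N² = 10,449.8 / (12.9688 × 10⁻⁵) = 80,576,460
N ≈ √80,576,460 ≈ 8,976.4

N₂ ≈ 9000 RPM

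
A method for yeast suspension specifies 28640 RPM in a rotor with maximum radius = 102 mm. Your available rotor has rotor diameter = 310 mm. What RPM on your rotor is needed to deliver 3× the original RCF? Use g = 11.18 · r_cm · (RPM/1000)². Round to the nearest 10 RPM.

Original rotor: r = 102 mm = 10.2 cm
RCF = 11.18 × r × (N/1000)²
RCF_original = 11.18 × 10.2 × (28.64)² = 11.18 × 10.2 × 820.2496 ≈ 93,538 × g
Target RCF = 3 × 93,538 ≈ 280,614 × g
Your rotor: r = 310 mm / 2 = 155 mm = 15.5 cm
280,614 = 11.18 × 15.5 × (N/1000)²
(N/1000)² = 280,614 / 173.29 = 1619.332
N = 1000 × √1619.332 ≈ 40,240.9

≈ 40240 RPM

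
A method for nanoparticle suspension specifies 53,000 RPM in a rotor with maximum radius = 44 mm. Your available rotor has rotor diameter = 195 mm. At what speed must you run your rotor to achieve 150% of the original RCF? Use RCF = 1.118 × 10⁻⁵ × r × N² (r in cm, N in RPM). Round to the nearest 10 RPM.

≈ 43610 RPM

Original rotor: r = 44 mm = 4.4 cm
RCF_original = 1.118 × 10⁻⁵ × 4.4 × (53000)² = 1.118 × 10⁻⁵ × 4.4 × 2,809,000,000 ≈ 138,180.3 × g
Target RCF = 1.5 × 138,180.3 ≈ 207,270.4 × g
Your rotor: r = 195 mm / 2 = 97.5 mm = 9.75 cm
207,270.4 = 1.118 × 10⁻⁵ × 9.75 × N²
N² = 207,270.4 / (10.9005 × 10⁻⁵) = 1,901,476,079
N ≈ √1,901,476,079 ≈ 43,605.9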